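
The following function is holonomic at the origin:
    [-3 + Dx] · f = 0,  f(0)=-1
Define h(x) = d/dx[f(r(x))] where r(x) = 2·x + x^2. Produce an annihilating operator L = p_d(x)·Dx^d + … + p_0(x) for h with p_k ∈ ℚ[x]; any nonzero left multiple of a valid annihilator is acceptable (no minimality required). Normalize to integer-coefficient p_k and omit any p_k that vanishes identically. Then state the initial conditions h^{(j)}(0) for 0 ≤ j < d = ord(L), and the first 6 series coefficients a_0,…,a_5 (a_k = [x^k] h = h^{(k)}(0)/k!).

L = (7 + 12·x + 6·x^2) + (-1 - x)·Dx  (order 1).
h: a_k = -6, -42, -162, -450, -999, -9369/5, …
ICs: h(0) = -6.

f: a_k = -1, -3, -9/2, -9/2, -27/8, -81/40, …
L₀ from L_f via x↦r, Dx↦r'^{-1}Dx.
h₀' ⇒ L via d/dx closure of L₀.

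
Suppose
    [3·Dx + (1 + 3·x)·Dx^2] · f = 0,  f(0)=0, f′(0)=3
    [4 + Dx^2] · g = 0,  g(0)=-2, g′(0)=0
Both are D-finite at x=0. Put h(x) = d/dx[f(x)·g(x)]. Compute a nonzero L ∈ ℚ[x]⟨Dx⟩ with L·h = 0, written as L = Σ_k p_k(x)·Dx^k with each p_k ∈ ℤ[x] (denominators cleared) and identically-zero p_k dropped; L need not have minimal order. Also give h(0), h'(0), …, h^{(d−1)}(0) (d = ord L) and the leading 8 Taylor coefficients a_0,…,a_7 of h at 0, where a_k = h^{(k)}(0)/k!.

f: a_k = 0, 3, -9/2, 9, -81/4, 243/5, -243/2, 2187/7, …
g: a_k = -2, 0, 4, 0, -4/3, 0, 8/45, 0, …
Product ⇒ symmetric product L₀, ord ≤ 4.
h=h₀': d/dx-closure on L₀ ⇒ L.
L = (-21880 - 49536·x - 195264·x^2 - 252288·x^3 + 225504·x^4 + 746496·x^5 + 373248·x^6) + (-9384 - 44856·x - 47520·x^2 + 90720·x^3 + 311040·x^4 + 186624·x^5)·Dx + (-6026 - 16344·x - 53892·x^2 - 32832·x^3 + 182736·x^4 + 373248·x^5 + 186624·x^6)·Dx^2 + (-2346 - 11214·x - 11880·x^2 + 22680·x^3 + 77760·x^4 + 46656·x^5)·Dx^3 + (-139 - 990·x - 1269·x^2 + 7560·x^3 + 31590·x^4 + 46656·x^5 + 23328·x^6)·Dx^4  (order 4).
h: a_k = -6, 18, -18, 90, -326, 1008, -46402/15, 47218/5, …
ICs: h(0) = -6, h′(0) = 18, h′′(0) = -36, h′′′(0) = 540.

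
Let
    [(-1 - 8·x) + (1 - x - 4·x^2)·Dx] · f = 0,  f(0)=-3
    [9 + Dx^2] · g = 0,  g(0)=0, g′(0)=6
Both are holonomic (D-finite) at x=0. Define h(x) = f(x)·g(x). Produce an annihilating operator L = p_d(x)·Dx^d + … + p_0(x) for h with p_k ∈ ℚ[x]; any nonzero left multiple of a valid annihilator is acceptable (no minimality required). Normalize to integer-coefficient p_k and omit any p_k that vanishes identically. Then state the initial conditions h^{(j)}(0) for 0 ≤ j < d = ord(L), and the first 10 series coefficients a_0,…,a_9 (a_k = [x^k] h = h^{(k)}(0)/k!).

f: a_k = -3, -3, -15, -27, -87, -195, -543, -1323, -3495, -8787, …
g: a_k = 0, 6, 0, -9, 0, 81/20, 0, -243/280, 0, 243/2240, …
f·g: L₀ = L_f ⊗_s L_g, ord ≤ 1·2.
L = (-1 + 9·x + 36·x^2) + (2 + 16·x)·Dx + (-1 + x + 4·x^2)·Dx^2  (order 2).
h: a_k = 0, -18, -18, -63, -135, -7983/20, -18783/20, -709281/280, -1761129/280, -36786753/2240, …
ICs: h(0) = 0, h′(0) = -18.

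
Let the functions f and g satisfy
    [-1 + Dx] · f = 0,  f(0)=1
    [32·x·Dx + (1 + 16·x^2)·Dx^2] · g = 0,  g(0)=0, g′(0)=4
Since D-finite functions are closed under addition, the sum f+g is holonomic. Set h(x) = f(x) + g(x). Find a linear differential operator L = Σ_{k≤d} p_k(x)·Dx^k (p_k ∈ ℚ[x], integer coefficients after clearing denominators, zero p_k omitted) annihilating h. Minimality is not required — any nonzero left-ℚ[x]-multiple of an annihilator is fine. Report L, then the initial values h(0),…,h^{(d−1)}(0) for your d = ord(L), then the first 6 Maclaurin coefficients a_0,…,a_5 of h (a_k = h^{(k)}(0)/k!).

L = (32 - 32·x - 1536·x^2 - 512·x^3)·Dx + (-33 + 1504·x^2 - 256·x^4)·Dx^2 + (1 + 32·x + 32·x^2 + 512·x^3 + 256·x^4)·Dx^3  (order 3).
h: a_k = 1, 5, 1/2, -127/6, 1/24, 24577/120, …
ICs: h(0) = 1, h′(0) = 5, h′′(0) = 1.

f: a_k = 1, 1, 1/2, 1/6, 1/24, 1/120, …
g: a_k = 0, 4, 0, -64/3, 0, 1024/5, …
L₀ := lclm(L_f,L_g); ord L₀ ≤ 1+2.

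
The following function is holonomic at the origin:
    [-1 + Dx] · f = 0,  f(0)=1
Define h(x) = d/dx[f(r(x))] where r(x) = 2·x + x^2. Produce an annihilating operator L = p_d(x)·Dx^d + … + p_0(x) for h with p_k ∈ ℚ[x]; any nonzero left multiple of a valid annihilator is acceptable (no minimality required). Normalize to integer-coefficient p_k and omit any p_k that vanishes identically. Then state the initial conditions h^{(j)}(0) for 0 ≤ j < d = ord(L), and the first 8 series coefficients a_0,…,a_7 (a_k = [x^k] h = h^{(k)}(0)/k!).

f: a_k = 1, 1, 1/2, 1/6, 1/24, 1/120, 1/720, 1/5040, …
L₀ from L_f via x↦r, Dx↦r'^{-1}Dx.
h₀' ⇒ L via d/dx closure of L₀.
L = (3 + 4·x + 2·x^2) + (-1 - x)·Dx  (order 1).
h: a_k = 2, 6, 10, 38/3, 13, 173/15, 407/45, 45/7, …
ICs: h(0) = 2.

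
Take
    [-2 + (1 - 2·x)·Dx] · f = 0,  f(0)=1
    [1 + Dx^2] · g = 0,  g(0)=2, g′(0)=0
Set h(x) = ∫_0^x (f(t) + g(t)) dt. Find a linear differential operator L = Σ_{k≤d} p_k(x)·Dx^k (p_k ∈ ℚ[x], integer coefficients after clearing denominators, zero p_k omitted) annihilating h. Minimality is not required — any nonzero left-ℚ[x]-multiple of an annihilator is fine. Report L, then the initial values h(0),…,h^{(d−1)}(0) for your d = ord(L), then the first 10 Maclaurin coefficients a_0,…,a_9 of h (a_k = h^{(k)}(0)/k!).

f: a_k = 1, 2, 4, 8, 16, 32, 64, 128, 256, 512, …
g: a_k = 2, 0, -1, 0, 1/12, 0, -1/360, 0, 1/20160, 0, …
h₀=f+g: left-lcm gives L₀, ord ≤ 3.
h=∫₀ˣh₀: take L = L₀·Dx.
L = (50 - 8·x + 8·x^2)·Dx + (-9 + 22·x - 12·x^2 + 8·x^3)·Dx^2 + (50 - 8·x + 8·x^2)·Dx^3 + (-9 + 22·x - 12·x^2 + 8·x^3)·Dx^4  (order 4).
h: a_k = 0, 3, 1, 1, 2, 193/60, 16/3, 23039/2520, 16, 5160961/181440, …
ICs: h(0) = 0, h′(0) = 3, h′′(0) = 2, h′′′(0) = 6.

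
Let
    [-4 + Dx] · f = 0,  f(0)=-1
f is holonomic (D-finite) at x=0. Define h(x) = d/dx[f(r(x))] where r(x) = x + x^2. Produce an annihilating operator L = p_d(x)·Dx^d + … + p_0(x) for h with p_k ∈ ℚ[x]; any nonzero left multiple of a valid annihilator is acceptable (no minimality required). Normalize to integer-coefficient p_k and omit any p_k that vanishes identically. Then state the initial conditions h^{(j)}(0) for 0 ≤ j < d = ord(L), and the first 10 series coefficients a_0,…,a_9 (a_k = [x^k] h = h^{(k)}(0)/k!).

L = (6 + 16·x + 16·x^2) + (-1 - 2·x)·Dx  (order 1).
h: a_k = -4, -24, -80, -608/3, -416, -11072/15, -52096/45, -11520/7, -675968/315, -7369472/2835, …
ICs: h(0) = -4.

f: a_k = -1, -4, -8, -32/3, -32/3, -128/15, -256/45, -1024/315, -512/315, -2048/2835, …
Substitute x→r, Dx→(1/r')Dx; clear ⇒ L₀.
h=h₀': d/dx-closure on L₀ ⇒ L.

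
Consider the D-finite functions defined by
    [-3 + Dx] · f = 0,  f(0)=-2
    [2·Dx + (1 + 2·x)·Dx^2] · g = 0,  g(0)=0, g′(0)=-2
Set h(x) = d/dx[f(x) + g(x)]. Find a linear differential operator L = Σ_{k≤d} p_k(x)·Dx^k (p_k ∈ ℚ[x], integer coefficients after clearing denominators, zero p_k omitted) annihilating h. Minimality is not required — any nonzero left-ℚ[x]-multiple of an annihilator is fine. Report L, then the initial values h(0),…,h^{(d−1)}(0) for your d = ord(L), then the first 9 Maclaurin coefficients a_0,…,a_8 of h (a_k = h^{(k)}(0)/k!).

f: a_k = -2, -6, -9, -9, -27/4, -81/20, -81/40, -243/280, -729/2240, …
g: a_k = 0, -2, 2, -8/3, 4, -32/5, 32/3, -128/7, 32, …
Weyl lclm of L_f,L_g ⇒ L₀ (ord ≤ 3).
h=h₀': d/dx-closure on L₀ ⇒ L.
L = (-42 - 36·x) + (-1 - 36·x - 36·x^2)·Dx + (5 + 16·x + 12·x^2)·Dx^2  (order 2).
h: a_k = -8, -14, -35, -11, -209/4, 1037/20, -5363/40, 70951/280, -1149067/2240, …
ICs: h(0) = -8, h′(0) = -14.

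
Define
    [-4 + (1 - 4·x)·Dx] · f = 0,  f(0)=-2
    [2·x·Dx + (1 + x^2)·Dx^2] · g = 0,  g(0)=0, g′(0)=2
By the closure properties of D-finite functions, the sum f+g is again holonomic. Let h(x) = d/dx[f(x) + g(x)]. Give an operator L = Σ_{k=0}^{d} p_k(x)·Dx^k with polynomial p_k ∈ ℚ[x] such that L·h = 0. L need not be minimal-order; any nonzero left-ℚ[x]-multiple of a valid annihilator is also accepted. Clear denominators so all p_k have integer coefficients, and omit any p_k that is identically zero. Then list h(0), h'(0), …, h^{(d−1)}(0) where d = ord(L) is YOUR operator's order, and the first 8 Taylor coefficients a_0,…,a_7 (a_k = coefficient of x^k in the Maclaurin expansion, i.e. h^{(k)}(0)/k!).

L = (-8 + 128·x + 24·x^2) + (49 - 8·x + 109·x^2 + 24·x^3)·Dx + (-4 + 15·x + 15·x^3 + 4·x^4)·Dx^2  (order 2).
h: a_k = -6, -64, -386, -2048, -10238, -49152, -229378, -1048576, …
ICs: h(0) = -6, h′(0) = -64.

f: a_k = -2, -8, -32, -128, -512, -2048, -8192, -32768, …
g: a_k = 0, 2, 0, -2/3, 0, 2/5, 0, -2/7, …
h₀=f+g: left-lcm gives L₀, ord ≤ 3.
h₀' ⇒ L via d/dx closure of L₀.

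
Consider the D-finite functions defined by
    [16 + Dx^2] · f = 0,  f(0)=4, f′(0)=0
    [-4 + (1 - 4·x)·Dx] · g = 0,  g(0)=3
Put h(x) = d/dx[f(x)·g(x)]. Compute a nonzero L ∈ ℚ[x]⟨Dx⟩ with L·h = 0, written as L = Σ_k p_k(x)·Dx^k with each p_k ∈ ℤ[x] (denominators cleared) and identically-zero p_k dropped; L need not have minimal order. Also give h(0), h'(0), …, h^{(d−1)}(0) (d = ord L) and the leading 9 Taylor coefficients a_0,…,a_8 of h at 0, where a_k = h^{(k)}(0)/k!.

f: a_k = 4, 0, -32, 0, 128/3, 0, -1024/45, 0, 2048/315, …
g: a_k = 3, 12, 48, 192, 768, 3072, 12288, 49152, 196608, …
h₀=f·g: eliminate ⇒ L₀, order ≤ 2·1.
h₀' ⇒ L via d/dx closure of L₀.
L = (-16 - 128·x + 256·x^2) + (-8 + 32·x)·Dx + (1 - 8·x + 16·x^2)·Dx^2  (order 2).
h: a_k = 48, 192, 1152, 6656, 33280, 796672/5, 11153408/15, 71385088/21, 107077632/7, …
ICs: h(0) = 48, h′(0) = 192.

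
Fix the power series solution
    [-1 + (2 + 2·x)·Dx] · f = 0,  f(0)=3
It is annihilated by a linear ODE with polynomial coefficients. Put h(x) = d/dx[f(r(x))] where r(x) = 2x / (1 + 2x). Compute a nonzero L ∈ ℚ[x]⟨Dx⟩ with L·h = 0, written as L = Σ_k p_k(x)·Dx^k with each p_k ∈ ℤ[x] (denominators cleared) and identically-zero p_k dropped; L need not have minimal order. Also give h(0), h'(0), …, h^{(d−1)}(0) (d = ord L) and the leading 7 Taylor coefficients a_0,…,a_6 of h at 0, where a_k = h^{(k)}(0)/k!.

f: a_k = 3, 3/2, -3/8, 3/16, -15/128, 21/256, -63/1024, …
h₀=f(r): pull back L_f along r ⇒ L₀.
h₀' ⇒ L via d/dx closure of L₀.
L = (-5 - 16·x) + (-1 - 6·x - 8·x^2)·Dx  (order 1).
h: a_k = 3, -15, 117/2, -423/2, 5985/8, -21177/8, 151305/16, …
ICs: h(0) = 3.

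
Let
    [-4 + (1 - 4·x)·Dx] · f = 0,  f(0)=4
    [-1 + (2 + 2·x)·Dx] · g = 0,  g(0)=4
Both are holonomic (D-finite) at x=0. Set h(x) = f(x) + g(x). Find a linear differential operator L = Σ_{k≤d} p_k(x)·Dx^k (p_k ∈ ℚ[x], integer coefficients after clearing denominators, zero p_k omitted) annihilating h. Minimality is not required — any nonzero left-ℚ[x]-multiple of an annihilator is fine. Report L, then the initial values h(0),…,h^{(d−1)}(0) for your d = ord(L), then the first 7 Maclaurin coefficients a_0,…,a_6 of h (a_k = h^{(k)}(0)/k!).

L = (-68 - 48·x) + (129 + 248·x + 144·x^2)·Dx + (-14 + 18·x + 128·x^2 + 96·x^3)·Dx^2  (order 2).
h: a_k = 8, 18, 127/2, 1025/4, 32763/32, 262151/64, 4194283/256, …
ICs: h(0) = 8, h′(0) = 18.

f: a_k = 4, 16, 64, 256, 1024, 4096, 16384, …
g: a_k = 4, 2, -1/2, 1/4, -5/32, 7/64, -21/256, …
L₀ := lclm(L_f,L_g); ord L₀ ≤ 1+1.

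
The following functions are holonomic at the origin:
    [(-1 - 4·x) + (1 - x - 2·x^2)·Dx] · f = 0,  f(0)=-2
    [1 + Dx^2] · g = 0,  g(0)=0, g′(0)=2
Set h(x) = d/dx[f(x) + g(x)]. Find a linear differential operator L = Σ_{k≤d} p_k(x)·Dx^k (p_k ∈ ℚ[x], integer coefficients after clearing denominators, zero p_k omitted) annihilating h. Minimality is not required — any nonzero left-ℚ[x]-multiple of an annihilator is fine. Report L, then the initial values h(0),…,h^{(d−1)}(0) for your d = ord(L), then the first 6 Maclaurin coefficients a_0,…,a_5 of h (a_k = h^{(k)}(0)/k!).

L = (270 + 1200·x + 2862·x^2 + 1860·x^3 + 1920·x^4 + 144·x^5 + 96·x^6) + (-31 - 115·x + 75·x^2 + 241·x^3 + 430·x^4 + 372·x^5 + 56·x^6 + 32·x^7)·Dx + (270 + 1200·x + 2862·x^2 + 1860·x^3 + 1920·x^4 + 144·x^5 + 96·x^6)·Dx^2 + (-31 - 115·x + 75·x^2 + 241·x^3 + 430·x^4 + 372·x^5 + 56·x^6 + 32·x^7)·Dx^3  (order 3).
h: a_k = 0, -12, -31, -88, -2519/12, -516, …
ICs: h(0) = 0, h′(0) = -12, h′′(0) = -62.

f: a_k = -2, -2, -6, -10, -22, -42, …
g: a_k = 0, 2, 0, -1/3, 0, 1/60, …
Weyl lclm of L_f,L_g ⇒ L₀ (ord ≤ 3).
h=h₀': d/dx-closure on L₀ ⇒ L.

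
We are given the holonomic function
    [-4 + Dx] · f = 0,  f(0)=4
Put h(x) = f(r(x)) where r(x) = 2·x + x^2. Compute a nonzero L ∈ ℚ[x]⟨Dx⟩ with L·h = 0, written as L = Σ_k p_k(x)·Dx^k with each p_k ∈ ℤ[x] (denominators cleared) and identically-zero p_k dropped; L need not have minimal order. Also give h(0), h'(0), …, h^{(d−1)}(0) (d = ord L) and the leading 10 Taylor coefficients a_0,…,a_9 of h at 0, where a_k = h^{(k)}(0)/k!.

f: a_k = 4, 16, 32, 128/3, 128/3, 512/15, 1024/45, 4096/315, 2048/315, 8192/2835, …
f∘r: x↦r, Dx↦Dx/r' in L_f ⇒ L₀.
L = (-8 - 8·x) + Dx  (order 1).
h: a_k = 4, 32, 144, 1408/3, 3680/3, 13568/5, 236416/45, 2868224/315, 1507712/105, 11826176/567, …
ICs: h(0) = 4.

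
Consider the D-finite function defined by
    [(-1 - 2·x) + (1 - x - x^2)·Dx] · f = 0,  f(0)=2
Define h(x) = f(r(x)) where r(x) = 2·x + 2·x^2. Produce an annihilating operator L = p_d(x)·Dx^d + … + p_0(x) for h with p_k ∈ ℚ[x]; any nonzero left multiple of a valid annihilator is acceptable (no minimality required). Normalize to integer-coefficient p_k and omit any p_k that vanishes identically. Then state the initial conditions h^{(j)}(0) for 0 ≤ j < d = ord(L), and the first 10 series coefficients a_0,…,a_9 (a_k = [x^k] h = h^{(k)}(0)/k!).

L = (2 + 12·x + 24·x^2 + 16·x^3) + (-1 + 2·x + 6·x^2 + 8·x^3 + 4·x^4)·Dx  (order 1).
h: a_k = 2, 4, 20, 80, 320, 1296, 5232, 21120, 85280, 344320, …
ICs: h(0) = 2.

f: a_k = 2, 2, 4, 6, 10, 16, 26, 42, 68, 110, …
h₀=f(r): pull back L_f along r ⇒ L₀.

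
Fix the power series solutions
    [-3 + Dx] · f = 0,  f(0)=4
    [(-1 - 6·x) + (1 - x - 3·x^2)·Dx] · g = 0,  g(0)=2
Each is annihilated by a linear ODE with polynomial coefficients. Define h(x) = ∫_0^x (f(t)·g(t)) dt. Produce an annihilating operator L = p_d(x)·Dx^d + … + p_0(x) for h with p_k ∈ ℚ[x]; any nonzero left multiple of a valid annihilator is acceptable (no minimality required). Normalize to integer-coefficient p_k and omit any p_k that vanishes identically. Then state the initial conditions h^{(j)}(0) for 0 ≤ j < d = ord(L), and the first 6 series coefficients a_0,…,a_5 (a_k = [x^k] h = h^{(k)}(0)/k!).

f: a_k = 4, 12, 18, 18, 27/2, 81/10, …
g: a_k = 2, 2, 8, 14, 38, 80, …
h₀=f·g: eliminate ⇒ L₀, order ≤ 1·1.
h=∫₀ˣh₀: take L = L₀·Dx.
L = (4 + 3·x - 9·x^2)·Dx + (-1 + x + 3·x^2)·Dx^2  (order 2).
h: a_k = 0, 8, 16, 92/3, 56, 527/5, …
ICs: h(0) = 0, h′(0) = 8.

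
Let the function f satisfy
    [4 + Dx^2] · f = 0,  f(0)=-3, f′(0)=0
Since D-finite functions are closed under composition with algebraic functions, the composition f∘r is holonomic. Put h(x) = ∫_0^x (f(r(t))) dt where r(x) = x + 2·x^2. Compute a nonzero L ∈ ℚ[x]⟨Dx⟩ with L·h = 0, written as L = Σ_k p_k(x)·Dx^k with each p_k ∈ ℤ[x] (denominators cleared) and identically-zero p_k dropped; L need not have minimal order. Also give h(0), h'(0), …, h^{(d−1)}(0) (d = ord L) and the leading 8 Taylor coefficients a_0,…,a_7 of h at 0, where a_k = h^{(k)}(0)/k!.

f: a_k = -3, 0, 6, 0, -2, 0, 4/15, 0, …
L₀ from L_f via x↦r, Dx↦r'^{-1}Dx.
h=∫₀ˣh₀: take L = L₀·Dx.
L = (4 + 48·x + 192·x^2 + 256·x^3)·Dx - 4·Dx^2 + (1 + 4·x)·Dx^3  (order 3).
h: a_k = 0, -3, 0, 2, 6, 22/5, -8/3, -716/105, …
ICs: h(0) = 0, h′(0) = -3, h′′(0) = 0.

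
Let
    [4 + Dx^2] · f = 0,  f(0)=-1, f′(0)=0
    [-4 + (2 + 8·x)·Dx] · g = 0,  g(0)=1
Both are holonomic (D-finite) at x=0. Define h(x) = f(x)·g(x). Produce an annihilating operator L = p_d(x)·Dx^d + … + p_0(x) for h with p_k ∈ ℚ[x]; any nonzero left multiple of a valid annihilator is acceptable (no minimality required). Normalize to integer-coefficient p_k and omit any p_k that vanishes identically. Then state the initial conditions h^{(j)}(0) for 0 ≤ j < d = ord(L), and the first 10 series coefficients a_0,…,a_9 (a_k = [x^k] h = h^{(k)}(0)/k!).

f: a_k = -1, 0, 2, 0, -2/3, 0, 4/45, 0, -2/315, 0, …
g: a_k = 1, 2, -2, 4, -10, 28, -84, 264, -858, 2860, …
h₀=f·g: eliminate ⇒ L₀, order ≤ 2·1.
L = (16 + 32·x + 64·x^2) + (-4 - 16·x)·Dx + (1 + 8·x + 16·x^2)·Dx^2  (order 2).
h: a_k = -1, -2, 4, 0, 16/3, -64/3, 2944/45, -9472/45, 219392/315, -246784/105, …
ICs: h(0) = -1, h′(0) = -2.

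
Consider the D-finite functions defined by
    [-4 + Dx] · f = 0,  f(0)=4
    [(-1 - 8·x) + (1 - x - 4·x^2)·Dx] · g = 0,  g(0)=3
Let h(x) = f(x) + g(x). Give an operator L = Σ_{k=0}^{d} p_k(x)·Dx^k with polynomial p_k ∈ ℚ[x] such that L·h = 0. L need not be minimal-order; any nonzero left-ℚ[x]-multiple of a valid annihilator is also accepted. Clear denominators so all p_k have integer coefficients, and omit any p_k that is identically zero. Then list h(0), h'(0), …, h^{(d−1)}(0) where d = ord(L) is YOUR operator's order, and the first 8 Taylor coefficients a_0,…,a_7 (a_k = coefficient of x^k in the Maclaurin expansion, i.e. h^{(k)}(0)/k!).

f: a_k = 4, 16, 32, 128/3, 128/3, 512/15, 1024/45, 4096/315, …
g: a_k = 3, 3, 15, 27, 87, 195, 543, 1323, …
Sum ⇒ L₀ = lclm(L_f,L_g) in ℚ(x)⟨Dx⟩.
L = (24 - 16·x + 576·x^2 + 512·x^3) + (6 - 56·x - 208·x^2 + 128·x^3 + 256·x^4)·Dx + (-3 + 15·x + 16·x^2 - 64·x^3 - 64·x^4)·Dx^2  (order 2).
h: a_k = 7, 19, 47, 209/3, 389/3, 3437/15, 25459/45, 420841/315, …
ICs: h(0) = 7, h′(0) = 19.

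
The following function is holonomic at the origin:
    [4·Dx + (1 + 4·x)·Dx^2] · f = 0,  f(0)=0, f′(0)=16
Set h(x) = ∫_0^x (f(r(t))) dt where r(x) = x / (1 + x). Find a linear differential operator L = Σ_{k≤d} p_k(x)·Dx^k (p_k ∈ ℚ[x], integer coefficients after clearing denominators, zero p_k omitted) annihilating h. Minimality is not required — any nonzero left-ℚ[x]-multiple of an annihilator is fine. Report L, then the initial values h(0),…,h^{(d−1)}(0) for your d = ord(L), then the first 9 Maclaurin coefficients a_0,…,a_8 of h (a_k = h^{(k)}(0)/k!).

f: a_k = 0, 16, -32, 256/3, -256, 4096/5, -8192/3, 65536/7, -32768, …
Change of var in L_f (x↦r) gives L₀.
h=∫h₀ ⇒ L = L₀·Dx.
L = (6 + 10·x)·Dx^2 + (1 + 6·x + 5·x^2)·Dx^3  (order 3).
h: a_k = 0, 0, 8, -16, 124/3, -624/5, 6248/15, -1488, 39062/7, …
ICs: h(0) = 0, h′(0) = 0, h′′(0) = 16.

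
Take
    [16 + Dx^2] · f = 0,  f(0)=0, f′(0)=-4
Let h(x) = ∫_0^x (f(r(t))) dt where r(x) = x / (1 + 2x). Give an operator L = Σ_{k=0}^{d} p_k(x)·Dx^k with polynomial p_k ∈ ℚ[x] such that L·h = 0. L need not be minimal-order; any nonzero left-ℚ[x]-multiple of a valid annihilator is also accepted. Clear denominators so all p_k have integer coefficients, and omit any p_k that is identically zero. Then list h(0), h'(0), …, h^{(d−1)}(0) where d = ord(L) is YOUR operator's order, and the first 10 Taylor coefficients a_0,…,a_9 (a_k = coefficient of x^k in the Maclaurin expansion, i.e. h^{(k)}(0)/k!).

L = 16·Dx + (4 + 24·x + 48·x^2 + 32·x^3)·Dx^2 + (1 + 8·x + 24·x^2 + 32·x^3 + 16·x^4)·Dx^3  (order 3).
h: a_k = 0, 0, -2, 8/3, -4/3, -32/5, 1376/45, -640/7, 70688/315, -194048/405, …
ICs: h(0) = 0, h′(0) = 0, h′′(0) = -4.

f: a_k = 0, -4, 0, 32/3, 0, -128/15, 0, 1024/315, 0, -2048/2835, …
Substitute x→r, Dx→(1/r')Dx; clear ⇒ L₀.
h=∫h₀ ⇒ L = L₀·Dx.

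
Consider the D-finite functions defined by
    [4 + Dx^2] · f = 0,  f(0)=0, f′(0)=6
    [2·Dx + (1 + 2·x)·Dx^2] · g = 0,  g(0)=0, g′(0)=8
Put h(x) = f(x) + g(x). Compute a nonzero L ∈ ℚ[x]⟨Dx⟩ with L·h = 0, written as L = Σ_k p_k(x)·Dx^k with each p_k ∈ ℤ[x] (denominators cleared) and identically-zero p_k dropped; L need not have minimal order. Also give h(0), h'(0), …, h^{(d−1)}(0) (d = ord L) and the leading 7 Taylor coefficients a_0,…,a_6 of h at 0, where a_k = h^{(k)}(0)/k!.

L = (56 + 32·x + 32·x^2)·Dx + (12 + 40·x + 48·x^2 + 32·x^3)·Dx^2 + (14 + 8·x + 8·x^2)·Dx^3 + (3 + 10·x + 12·x^2 + 8·x^3)·Dx^4  (order 4).
h: a_k = 0, 14, -8, 20/3, -16, 132/5, -128/3, …
ICs: h(0) = 0, h′(0) = 14, h′′(0) = -16, h′′′(0) = 40.

f: a_k = 0, 6, 0, -4, 0, 4/5, 0, …
g: a_k = 0, 8, -8, 32/3, -16, 128/5, -128/3, …
Sum ⇒ L₀ = lclm(L_f,L_g) in ℚ(x)⟨Dx⟩.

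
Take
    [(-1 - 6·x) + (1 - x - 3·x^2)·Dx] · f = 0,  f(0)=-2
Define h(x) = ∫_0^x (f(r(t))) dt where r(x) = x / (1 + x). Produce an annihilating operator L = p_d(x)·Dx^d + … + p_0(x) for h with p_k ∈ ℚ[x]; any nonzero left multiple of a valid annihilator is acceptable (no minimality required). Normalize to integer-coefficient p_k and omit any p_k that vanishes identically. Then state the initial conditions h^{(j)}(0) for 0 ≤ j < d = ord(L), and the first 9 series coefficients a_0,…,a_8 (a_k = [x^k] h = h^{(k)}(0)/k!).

L = (1 + 7·x)·Dx + (-1 - 2·x + 2·x^2 + 3·x^3)·Dx^2  (order 2).
h: a_k = 0, -2, -1, -2, 0, -18/5, 3, -72/7, 63/4, …
ICs: h(0) = 0, h′(0) = -2.

f: a_k = -2, -2, -8, -14, -38, -80, -194, -434, -1016, …
Substitute x→r, Dx→(1/r')Dx; clear ⇒ L₀.
Integrate: L := L₀·Dx.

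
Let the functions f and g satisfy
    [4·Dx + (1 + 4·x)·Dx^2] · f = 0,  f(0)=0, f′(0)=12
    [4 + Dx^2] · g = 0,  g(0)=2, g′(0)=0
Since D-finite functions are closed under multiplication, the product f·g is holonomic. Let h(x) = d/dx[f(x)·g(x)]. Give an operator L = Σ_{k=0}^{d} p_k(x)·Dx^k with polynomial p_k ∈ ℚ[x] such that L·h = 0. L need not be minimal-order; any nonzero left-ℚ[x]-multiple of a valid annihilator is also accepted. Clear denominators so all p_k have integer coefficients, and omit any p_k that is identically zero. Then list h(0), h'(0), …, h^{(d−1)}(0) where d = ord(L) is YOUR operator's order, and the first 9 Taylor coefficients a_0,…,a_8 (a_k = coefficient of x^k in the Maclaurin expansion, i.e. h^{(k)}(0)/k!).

f: a_k = 0, 12, -24, 64, -192, 3072/5, -2048, 49152/7, -24576, …
g: a_k = 2, 0, -4, 0, 4/3, 0, -8/45, 0, 4/315, …
f·g: L₀ = L_f ⊗_s L_g, ord ≤ 2·2.
h=h₀': d/dx-closure on L₀ ⇒ L.
L = (-832 - 992·x - 5568·x^2 - 12288·x^3 - 2048·x^4 + 24576·x^5 + 16384·x^6) + (-264 - 1568·x - 2560·x^2 + 10240·x^4 + 8192·x^5)·Dx + (-220 - 368·x - 1760·x^2 - 3072·x^3 + 2048·x^4 + 12288·x^5 + 8192·x^6)·Dx^2 + (-66 - 392·x - 640·x^2 + 2560·x^4 + 2048·x^5)·Dx^3 + (-3 - 30·x - 92·x^2 + 640·x^4 + 1536·x^5 + 1024·x^6)·Dx^4  (order 4).
h: a_k = 24, -96, 240, -1152, 4944, -20160, 408416/5, -4945408/15, 46457392/35, …
ICs: h(0) = 24, h′(0) = -96, h′′(0) = 480, h′′′(0) = -6912.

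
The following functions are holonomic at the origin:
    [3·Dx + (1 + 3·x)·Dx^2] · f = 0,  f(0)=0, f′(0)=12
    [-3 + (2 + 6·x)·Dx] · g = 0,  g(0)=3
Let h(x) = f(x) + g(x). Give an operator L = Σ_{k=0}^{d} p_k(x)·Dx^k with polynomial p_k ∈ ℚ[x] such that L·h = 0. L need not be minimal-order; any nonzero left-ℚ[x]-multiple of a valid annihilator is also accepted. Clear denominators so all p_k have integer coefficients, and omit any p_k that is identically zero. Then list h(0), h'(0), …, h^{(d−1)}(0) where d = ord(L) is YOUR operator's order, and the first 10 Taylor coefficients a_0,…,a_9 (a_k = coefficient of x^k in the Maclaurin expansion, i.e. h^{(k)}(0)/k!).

L = 9·Dx + (15 + 45·x)·Dx^2 + (2 + 12·x + 18·x^2)·Dx^3  (order 3).
h: a_k = 3, 33/2, -171/8, 657/16, -11583/128, 274347/1280, -543591/1024, 19431495/14336, -115939431/32768, 615528963/65536, …
ICs: h(0) = 3, h′(0) = 33/2, h′′(0) = -171/4.

f: a_k = 0, 12, -18, 36, -81, 972/5, -486, 8748/7, -6561/2, 8748, …
g: a_k = 3, 9/2, -27/8, 81/16, -1215/128, 5103/256, -45927/1024, 216513/2048, -8444007/32768, 42220035/65536, …
Sum ⇒ L₀ = lclm(L_f,L_g) in ℚ(x)⟨Dx⟩.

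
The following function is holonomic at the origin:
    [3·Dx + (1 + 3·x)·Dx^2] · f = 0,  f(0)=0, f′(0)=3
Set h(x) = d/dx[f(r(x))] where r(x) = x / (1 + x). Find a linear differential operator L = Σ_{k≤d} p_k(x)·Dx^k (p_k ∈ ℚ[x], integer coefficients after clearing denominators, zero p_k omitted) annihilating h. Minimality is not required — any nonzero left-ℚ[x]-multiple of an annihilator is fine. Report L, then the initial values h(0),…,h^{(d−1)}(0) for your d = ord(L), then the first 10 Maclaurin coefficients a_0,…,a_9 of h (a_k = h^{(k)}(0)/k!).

f: a_k = 0, 3, -9/2, 9, -81/4, 243/5, -243/2, 2187/7, -6561/8, 2187, …
L₀ from L_f via x↦r, Dx↦r'^{-1}Dx.
h=h₀': d/dx-closure on L₀ ⇒ L.
L = (5 + 8·x) + (1 + 5·x + 4·x^2)·Dx  (order 1).
h: a_k = 3, -15, 63, -255, 1023, -4095, 16383, -65535, 262143, -1048575, …
ICs: h(0) = 3.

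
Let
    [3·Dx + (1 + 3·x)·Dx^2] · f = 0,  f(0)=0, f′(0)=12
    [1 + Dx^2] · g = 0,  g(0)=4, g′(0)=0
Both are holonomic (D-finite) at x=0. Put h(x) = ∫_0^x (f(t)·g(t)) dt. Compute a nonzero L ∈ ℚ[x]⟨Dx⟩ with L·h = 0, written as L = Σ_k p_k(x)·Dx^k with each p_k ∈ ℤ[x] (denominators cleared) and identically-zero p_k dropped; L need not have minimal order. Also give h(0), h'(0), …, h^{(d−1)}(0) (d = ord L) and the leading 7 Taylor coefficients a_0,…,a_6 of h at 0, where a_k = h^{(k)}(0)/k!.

f: a_k = 0, 12, -18, 36, -81, 972/5, -486, …
g: a_k = 4, 0, -2, 0, 1/6, 0, -1/180, …
L₀ := L_f ⊗_s L_g (sym. prod.), ord ≤ 4.
h=∫₀ˣh₀: take L = L₀·Dx.
L = (-203 - 222·x - 189·x^2 + 432·x^3 + 324·x^4)·Dx + (-84 - 108·x + 648·x^2 + 648·x^3)·Dx^2 + (-208 - 228·x - 54·x^2 + 864·x^3 + 648·x^4)·Dx^3 + (-84 - 108·x + 648·x^2 + 648·x^3)·Dx^4 + (-5 - 6·x + 135·x^2 + 432·x^3 + 324·x^4)·Dx^5  (order 5).
h: a_k = 0, 0, 24, -24, 30, -288/5, 1769/15, …
ICs: h(0) = 0, h′(0) = 0, h′′(0) = 48, h′′′(0) = -144, h′′′′(0) = 720.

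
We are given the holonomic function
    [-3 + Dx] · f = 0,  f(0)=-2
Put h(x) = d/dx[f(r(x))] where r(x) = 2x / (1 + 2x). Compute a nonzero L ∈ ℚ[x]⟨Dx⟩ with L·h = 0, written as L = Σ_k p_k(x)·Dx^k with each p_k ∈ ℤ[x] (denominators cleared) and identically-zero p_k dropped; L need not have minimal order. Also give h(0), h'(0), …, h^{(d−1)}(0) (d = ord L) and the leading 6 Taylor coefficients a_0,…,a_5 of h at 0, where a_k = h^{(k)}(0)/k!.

f: a_k = -2, -6, -9, -9, -27/4, -81/20, …
Substitute x→r, Dx→(1/r')Dx; clear ⇒ L₀.
h=h₀': d/dx-closure on L₀ ⇒ L.
L = (2 - 8·x) + (-1 - 4·x - 4·x^2)·Dx  (order 1).
h: a_k = -12, -24, 72, -48, -168, 3312/5, …
ICs: h(0) = -12.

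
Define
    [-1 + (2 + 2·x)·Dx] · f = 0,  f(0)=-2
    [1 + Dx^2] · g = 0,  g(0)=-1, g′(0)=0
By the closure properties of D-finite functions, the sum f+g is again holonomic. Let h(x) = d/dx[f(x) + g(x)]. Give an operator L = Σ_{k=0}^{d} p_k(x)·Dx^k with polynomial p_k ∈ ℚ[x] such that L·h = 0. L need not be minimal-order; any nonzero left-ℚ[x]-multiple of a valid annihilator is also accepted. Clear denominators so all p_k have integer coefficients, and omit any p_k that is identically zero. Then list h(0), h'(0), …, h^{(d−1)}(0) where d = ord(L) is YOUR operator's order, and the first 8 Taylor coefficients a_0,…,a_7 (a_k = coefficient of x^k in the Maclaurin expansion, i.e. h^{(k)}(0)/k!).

f: a_k = -2, -1, 1/4, -1/8, 5/64, -7/128, 21/512, -33/1024, …
g: a_k = -1, 0, 1/2, 0, -1/24, 0, 1/720, 0, …
h₀=f+g: left-lcm gives L₀, ord ≤ 3.
h₀' ⇒ L via d/dx closure of L₀.
L = (-19 - 8·x - 4·x^2) + (-14 - 30·x - 24·x^2 - 8·x^3)·Dx + (-19 - 8·x - 4·x^2)·Dx^2 + (-14 - 30·x - 24·x^2 - 8·x^3)·Dx^3  (order 3).
h: a_k = -1, 3/2, -3/8, 7/48, -35/128, 977/3840, -231/1024, 135007/645120, …
ICs: h(0) = -1, h′(0) = 3/2, h′′(0) = -3/4.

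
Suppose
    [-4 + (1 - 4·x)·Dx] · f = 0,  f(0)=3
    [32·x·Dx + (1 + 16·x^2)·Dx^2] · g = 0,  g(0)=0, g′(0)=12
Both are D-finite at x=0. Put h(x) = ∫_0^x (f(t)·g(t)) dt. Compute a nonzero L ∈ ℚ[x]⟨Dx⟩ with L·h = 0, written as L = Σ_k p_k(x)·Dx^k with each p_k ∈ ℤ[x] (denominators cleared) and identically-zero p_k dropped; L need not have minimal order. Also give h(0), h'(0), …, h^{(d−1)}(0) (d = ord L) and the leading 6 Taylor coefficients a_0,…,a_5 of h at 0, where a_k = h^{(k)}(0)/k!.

L = 128·x·Dx + (8 - 32·x + 256·x^2)·Dx^2 + (-1 + 4·x - 16·x^2 + 64·x^3)·Dx^3  (order 3).
h: a_k = 0, 0, 18, 48, 96, 1536/5, …
ICs: h(0) = 0, h′(0) = 0, h′′(0) = 36.

f: a_k = 3, 12, 48, 192, 768, 3072, …
g: a_k = 0, 12, 0, -64, 0, 3072/5, …
h₀=f·g: eliminate ⇒ L₀, order ≤ 1·2.
Integrate: L := L₀·Dx.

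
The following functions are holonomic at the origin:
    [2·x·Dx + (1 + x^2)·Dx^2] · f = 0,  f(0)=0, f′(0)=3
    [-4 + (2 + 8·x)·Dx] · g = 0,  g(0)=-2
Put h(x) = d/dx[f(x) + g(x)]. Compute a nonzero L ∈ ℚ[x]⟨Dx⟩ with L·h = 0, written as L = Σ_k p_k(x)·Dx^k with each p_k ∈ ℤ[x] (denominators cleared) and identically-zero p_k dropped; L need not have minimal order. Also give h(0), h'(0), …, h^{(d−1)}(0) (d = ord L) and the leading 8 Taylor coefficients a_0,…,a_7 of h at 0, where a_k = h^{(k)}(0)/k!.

L = (-4 - 40·x + 12·x^2 + 24·x^3) + (-14 - 16·x - 50·x^2 + 48·x^3 + 84·x^4)·Dx + (-2 - 6·x + 12·x^2 + 18·x^3 + 14·x^4 + 24·x^5)·Dx^2  (order 2).
h: a_k = -1, 8, -27, 80, -277, 1008, -3699, 13728, …
ICs: h(0) = -1, h′(0) = 8.

f: a_k = 0, 3, 0, -1, 0, 3/5, 0, -3/7, …
g: a_k = -2, -4, 4, -8, 20, -56, 168, -528, …
f+g: L₀ = lclm(L_f,L_g), ord ≤ 2+1.
h₀' ⇒ L via d/dx closure of L₀.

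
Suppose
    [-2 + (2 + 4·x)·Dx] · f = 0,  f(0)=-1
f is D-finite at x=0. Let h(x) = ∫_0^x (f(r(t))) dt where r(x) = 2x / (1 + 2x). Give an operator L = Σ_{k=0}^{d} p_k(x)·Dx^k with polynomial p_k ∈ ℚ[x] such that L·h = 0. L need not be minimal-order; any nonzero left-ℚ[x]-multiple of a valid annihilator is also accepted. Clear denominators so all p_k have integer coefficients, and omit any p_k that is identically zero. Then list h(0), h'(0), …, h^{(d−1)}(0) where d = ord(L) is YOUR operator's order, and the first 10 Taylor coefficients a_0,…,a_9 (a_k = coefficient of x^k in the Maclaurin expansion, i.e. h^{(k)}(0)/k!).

L = -2·Dx + (1 + 8·x + 12·x^2)·Dx^2  (order 2).
h: a_k = 0, -1, -1, 2, -5, 74/5, -50, 1308/7, -753, 3210, …
ICs: h(0) = 0, h′(0) = -1.

f: a_k = -1, -1, 1/2, -1/2, 5/8, -7/8, 21/16, -33/16, 429/128, -715/128, …
Substitute x→r, Dx→(1/r')Dx; clear ⇒ L₀.
∫: right-multiply L₀ by Dx.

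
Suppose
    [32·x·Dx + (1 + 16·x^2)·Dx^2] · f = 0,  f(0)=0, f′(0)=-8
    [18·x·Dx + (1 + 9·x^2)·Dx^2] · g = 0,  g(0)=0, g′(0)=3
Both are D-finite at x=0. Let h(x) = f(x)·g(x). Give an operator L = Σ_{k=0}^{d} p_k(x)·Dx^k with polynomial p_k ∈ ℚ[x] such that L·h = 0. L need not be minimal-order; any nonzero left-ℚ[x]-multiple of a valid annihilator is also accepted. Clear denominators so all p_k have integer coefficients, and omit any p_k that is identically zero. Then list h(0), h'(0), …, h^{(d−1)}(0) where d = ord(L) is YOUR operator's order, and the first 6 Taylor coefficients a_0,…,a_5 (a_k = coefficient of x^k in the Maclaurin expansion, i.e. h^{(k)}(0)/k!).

L = (-3456·x - 144000·x^3 - 1327104·x^5 + 4147200·x^7 + 71663616·x^9)·Dx + (-100 - 11532·x^2 - 259200·x^4 - 1161216·x^6 + 14515200·x^8 + 107495424·x^10)·Dx^2 + (-200·x - 7880·x^3 - 86400·x^5 + 194112·x^7 + 8294400·x^9 + 35831808·x^11)·Dx^3 + (-1 - 50·x^2 - 769·x^4 + 110736·x^8 + 1036800·x^10 + 2985984·x^12)·Dx^4  (order 4).
h: a_k = 0, 0, -24, 0, 200, 0, …
ICs: h(0) = 0, h′(0) = 0, h′′(0) = -48, h′′′(0) = 0.

f: a_k = 0, -8, 0, 128/3, 0, -2048/5, …
g: a_k = 0, 3, 0, -9, 0, 243/5, …
f·g: L₀ = L_f ⊗_s L_g, ord ≤ 2·2.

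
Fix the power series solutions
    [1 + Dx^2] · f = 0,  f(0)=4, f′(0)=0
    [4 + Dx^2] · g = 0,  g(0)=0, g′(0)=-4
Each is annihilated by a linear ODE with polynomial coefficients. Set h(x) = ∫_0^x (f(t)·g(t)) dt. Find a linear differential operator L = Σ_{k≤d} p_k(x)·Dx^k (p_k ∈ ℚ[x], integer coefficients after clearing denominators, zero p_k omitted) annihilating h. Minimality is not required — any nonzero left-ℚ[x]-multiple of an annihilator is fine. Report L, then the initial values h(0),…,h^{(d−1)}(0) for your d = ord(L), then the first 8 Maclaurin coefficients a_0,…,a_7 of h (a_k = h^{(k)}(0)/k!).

f: a_k = 4, 0, -2, 0, 1/6, 0, -1/180, 0, …
g: a_k = 0, -4, 0, 8/3, 0, -8/15, 0, 16/315, …
Sym-product of L_f,L_g gives L₀ (≤ ord 4).
h=∫h₀ ⇒ L = L₀·Dx.
L = 9·Dx + 10·Dx^3 + Dx^5  (order 5).
h: a_k = 0, 0, -8, 0, 14/3, 0, -61/45, 0, …
ICs: h(0) = 0, h′(0) = 0, h′′(0) = -16, h′′′(0) = 0, h′′′′(0) = 112.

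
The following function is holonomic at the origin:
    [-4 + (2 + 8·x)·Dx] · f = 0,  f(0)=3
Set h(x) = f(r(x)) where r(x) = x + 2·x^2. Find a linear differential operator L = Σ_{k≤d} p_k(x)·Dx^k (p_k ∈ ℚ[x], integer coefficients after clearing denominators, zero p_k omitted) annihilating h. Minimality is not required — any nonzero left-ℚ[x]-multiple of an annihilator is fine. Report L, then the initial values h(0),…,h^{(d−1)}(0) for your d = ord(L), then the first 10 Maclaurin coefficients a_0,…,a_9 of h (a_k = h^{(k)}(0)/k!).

f: a_k = 3, 6, -6, 12, -30, 84, -252, 792, -2574, 8580, …
f∘r: x↦r, Dx↦Dx/r' in L_f ⇒ L₀.
L = (-2 - 8·x) + (1 + 4·x + 8·x^2)·Dx  (order 1).
h: a_k = 3, 6, 6, -12, 18, -12, -36, 168, -366, 324, …
ICs: h(0) = 3.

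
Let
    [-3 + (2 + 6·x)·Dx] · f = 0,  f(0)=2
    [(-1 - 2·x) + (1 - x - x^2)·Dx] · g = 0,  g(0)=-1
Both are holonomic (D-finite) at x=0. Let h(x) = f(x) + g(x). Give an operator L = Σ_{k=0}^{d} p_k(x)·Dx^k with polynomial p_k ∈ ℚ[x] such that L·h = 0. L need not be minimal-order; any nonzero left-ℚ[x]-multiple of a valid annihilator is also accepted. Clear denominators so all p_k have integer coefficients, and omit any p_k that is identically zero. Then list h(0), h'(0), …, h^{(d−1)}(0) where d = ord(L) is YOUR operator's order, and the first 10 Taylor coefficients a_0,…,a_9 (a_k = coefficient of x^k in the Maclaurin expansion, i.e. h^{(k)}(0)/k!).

L = (33 + 117·x + 117·x^2 + 90·x^3) + (-25 - 102·x - 303·x^2 - 378·x^3 - 225·x^4)·Dx + (-2 + 22·x + 90·x^2 - 38·x^3 - 198·x^4 - 90·x^5)·Dx^2  (order 2).
h: a_k = 1, 2, -17/4, 3/8, -725/64, 677/128, -21965/512, 50667/1024, -3371725/16384, 12271105/32768, …
ICs: h(0) = 1, h′(0) = 2.

f: a_k = 2, 3, -9/4, 27/8, -405/64, 1701/128, -15309/512, 72171/1024, -2814669/16384, 14073345/32768, …
g: a_k = -1, -1, -2, -3, -5, -8, -13, -21, -34, -55, …
Sum ⇒ L₀ = lclm(L_f,L_g) in ℚ(x)⟨Dx⟩.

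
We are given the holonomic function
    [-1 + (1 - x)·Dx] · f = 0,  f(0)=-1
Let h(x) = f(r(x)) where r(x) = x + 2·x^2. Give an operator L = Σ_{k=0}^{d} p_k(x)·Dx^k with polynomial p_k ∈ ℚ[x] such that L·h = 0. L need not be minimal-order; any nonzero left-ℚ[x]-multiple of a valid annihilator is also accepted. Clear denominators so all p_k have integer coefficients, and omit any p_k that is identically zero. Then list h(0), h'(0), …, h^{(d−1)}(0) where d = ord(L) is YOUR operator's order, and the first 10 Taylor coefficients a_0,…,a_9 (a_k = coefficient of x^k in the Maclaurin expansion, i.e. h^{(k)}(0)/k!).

f: a_k = -1, -1, -1, -1, -1, -1, -1, -1, -1, -1, …
L₀ from L_f via x↦r, Dx↦r'^{-1}Dx.
L = (1 + 4·x) + (-1 + x + 2·x^2)·Dx  (order 1).
h: a_k = -1, -1, -3, -5, -11, -21, -43, -85, -171, -341, …
ICs: h(0) = -1.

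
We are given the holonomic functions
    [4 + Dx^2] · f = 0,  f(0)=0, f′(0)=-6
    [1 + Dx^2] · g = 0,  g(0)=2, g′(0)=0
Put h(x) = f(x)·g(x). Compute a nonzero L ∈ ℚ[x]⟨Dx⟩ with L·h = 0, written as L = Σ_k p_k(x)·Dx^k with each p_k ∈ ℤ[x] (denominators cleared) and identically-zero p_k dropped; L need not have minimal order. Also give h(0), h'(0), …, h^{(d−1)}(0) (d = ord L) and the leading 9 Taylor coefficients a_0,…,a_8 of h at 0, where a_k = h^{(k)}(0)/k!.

L = 9 + 10·Dx^2 + Dx^4  (order 4).
h: a_k = 0, -12, 0, 14, 0, -61/10, 0, 547/420, 0, …
ICs: h(0) = 0, h′(0) = -12, h′′(0) = 0, h′′′(0) = 84.

f: a_k = 0, -6, 0, 4, 0, -4/5, 0, 8/105, 0, …
g: a_k = 2, 0, -1, 0, 1/12, 0, -1/360, 0, 1/20160, …
Sym-product of L_f,L_g gives L₀ (≤ ord 4).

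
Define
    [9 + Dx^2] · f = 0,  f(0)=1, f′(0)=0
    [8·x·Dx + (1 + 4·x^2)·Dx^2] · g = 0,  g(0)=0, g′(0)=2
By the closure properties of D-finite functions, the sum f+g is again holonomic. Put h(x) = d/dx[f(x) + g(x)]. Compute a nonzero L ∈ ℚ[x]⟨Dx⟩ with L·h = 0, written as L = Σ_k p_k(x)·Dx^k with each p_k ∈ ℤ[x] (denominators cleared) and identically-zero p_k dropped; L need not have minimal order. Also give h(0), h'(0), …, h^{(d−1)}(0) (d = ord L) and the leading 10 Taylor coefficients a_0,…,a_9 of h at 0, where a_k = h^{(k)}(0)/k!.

L = (-2808·x + 19008·x^3 + 10368·x^5) + (9 + 1548·x^2 + 7344·x^4 + 5184·x^6)·Dx + (-312·x + 2112·x^3 + 1152·x^5)·Dx^2 + (1 + 172·x^2 + 816·x^4 + 576·x^6)·Dx^3  (order 3).
h: a_k = 2, -9, -8, 27/2, 32, -243/40, -128, 729/560, 512, -729/4480, …
ICs: h(0) = 2, h′(0) = -9, h′′(0) = -16.

f: a_k = 1, 0, -9/2, 0, 27/8, 0, -81/80, 0, 729/4480, 0, …
g: a_k = 0, 2, 0, -8/3, 0, 32/5, 0, -128/7, 0, 512/9, …
h₀=f+g: left-lcm gives L₀, ord ≤ 4.
h₀' ⇒ L via d/dx closure of L₀.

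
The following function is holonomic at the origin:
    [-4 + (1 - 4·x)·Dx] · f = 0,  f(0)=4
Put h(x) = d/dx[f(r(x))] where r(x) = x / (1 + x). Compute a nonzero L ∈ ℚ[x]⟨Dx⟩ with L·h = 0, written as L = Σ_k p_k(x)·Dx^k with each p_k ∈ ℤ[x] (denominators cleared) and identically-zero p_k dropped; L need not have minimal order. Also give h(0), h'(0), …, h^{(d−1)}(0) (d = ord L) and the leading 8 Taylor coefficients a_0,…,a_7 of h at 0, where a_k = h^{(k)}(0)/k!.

L = 6 + (-1 + 3·x)·Dx  (order 1).
h: a_k = 16, 96, 432, 1728, 6480, 23328, 81648, 279936, …
ICs: h(0) = 16.

f: a_k = 4, 16, 64, 256, 1024, 4096, 16384, 65536, …
Change of var in L_f (x↦r) gives L₀.
h=h₀': d/dx-closure on L₀ ⇒ L.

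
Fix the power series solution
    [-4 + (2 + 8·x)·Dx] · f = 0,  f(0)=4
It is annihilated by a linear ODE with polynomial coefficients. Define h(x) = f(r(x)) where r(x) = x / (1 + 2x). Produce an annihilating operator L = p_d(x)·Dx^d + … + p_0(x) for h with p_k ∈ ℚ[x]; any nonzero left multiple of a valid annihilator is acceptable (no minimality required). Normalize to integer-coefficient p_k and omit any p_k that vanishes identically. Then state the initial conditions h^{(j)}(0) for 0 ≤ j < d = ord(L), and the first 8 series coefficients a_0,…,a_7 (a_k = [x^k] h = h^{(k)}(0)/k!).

L = -2 + (1 + 8·x + 12·x^2)·Dx  (order 1).
h: a_k = 4, 8, -24, 80, -296, 1200, -5232, 24096, …
ICs: h(0) = 4.

f: a_k = 4, 8, -8, 16, -40, 112, -336, 1056, …
Substitute x→r, Dx→(1/r')Dx; clear ⇒ L₀.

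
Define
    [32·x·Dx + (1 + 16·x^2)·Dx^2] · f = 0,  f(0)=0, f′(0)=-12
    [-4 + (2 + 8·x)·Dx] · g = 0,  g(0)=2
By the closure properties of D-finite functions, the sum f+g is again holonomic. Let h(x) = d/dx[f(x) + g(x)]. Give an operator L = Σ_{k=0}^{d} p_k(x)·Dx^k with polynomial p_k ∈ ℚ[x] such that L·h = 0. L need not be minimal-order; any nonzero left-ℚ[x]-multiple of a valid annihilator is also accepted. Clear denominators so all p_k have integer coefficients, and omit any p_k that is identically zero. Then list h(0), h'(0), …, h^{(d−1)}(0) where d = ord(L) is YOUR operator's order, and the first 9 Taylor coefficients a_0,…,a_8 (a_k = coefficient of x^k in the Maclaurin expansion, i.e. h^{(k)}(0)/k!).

L = (-32 - 320·x + 1536·x^2 + 3072·x^3) + (-22 - 128·x + 320·x^2 + 6144·x^3 + 10752·x^4)·Dx + (-1 + 12·x + 96·x^2 + 384·x^3 + 1792·x^4 + 3072·x^5)·Dx^2  (order 2).
h: a_k = -8, -8, 216, -80, -2792, -1008, 52848, -13728, -734952, …
ICs: h(0) = -8, h′(0) = -8.

f: a_k = 0, -12, 0, 64, 0, -3072/5, 0, 49152/7, 0, …
g: a_k = 2, 4, -4, 8, -20, 56, -168, 528, -1716, …
f+g: L₀ = lclm(L_f,L_g), ord ≤ 2+1.
h=h₀': d/dx-closure on L₀ ⇒ L.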